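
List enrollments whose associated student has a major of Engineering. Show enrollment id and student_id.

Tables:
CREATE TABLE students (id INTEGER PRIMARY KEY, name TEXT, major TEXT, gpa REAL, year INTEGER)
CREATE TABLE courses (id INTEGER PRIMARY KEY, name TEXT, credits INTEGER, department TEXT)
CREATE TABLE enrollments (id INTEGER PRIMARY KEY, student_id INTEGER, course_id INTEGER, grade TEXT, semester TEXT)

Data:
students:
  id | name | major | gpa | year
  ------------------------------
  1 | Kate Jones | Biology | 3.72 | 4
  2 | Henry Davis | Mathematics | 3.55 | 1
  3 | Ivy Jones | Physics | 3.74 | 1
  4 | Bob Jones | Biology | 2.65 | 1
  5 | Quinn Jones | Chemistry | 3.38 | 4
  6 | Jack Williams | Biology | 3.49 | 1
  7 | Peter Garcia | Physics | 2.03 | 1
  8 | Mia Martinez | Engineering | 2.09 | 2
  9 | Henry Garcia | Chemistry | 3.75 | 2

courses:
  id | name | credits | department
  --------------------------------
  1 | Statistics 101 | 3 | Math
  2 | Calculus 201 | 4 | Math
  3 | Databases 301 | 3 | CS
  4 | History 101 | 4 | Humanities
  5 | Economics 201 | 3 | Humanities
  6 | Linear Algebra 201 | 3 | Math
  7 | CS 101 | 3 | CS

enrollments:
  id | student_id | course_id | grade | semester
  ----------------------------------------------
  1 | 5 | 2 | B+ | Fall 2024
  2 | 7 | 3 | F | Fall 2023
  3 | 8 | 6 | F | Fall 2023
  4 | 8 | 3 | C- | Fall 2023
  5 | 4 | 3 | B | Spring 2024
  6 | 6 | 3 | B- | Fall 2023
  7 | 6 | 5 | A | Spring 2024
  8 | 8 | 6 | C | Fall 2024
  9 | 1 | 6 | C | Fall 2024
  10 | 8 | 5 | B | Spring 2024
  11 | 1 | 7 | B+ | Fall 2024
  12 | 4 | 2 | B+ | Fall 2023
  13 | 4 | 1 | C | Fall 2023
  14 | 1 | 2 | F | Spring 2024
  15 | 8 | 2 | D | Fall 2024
SELECT id, student_id FROM enrollments WHERE student_id IN (SELECT id FROM students WHERE major = 'Engineering')

Execution result:
id | student_id
3 | 8
4 | 8
8 | 8
10 | 8
15 | 8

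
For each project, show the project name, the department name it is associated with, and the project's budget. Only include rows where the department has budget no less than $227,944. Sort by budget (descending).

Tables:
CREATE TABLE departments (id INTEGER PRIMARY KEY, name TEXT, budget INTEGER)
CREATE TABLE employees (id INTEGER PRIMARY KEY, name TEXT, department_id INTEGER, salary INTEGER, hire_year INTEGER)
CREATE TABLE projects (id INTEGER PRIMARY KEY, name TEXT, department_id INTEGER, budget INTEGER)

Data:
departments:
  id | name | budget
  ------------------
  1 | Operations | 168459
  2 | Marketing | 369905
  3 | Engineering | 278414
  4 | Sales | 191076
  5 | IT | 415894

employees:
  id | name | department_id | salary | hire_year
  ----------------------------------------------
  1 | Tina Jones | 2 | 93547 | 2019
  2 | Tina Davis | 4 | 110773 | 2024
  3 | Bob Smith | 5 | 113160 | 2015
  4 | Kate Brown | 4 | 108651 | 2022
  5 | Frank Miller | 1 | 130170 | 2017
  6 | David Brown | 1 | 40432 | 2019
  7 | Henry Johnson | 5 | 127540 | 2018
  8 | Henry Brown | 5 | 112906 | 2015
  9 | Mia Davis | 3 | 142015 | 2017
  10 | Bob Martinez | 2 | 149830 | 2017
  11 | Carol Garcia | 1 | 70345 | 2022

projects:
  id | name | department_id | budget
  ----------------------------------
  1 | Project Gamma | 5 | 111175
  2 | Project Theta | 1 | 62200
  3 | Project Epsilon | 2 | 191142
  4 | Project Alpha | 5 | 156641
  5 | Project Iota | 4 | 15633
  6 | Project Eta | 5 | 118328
SELECT c.name, p.name AS department, c.budget FROM projects c JOIN departments p ON c.department_id = p.id WHERE p.budget >= 227944 ORDER BY c.budget DESC

Execution result:
name | department | budget
Project Epsilon | Marketing | 191142
Project Alpha | IT | 156641
Project Eta | IT | 118328
Project Gamma | IT | 111175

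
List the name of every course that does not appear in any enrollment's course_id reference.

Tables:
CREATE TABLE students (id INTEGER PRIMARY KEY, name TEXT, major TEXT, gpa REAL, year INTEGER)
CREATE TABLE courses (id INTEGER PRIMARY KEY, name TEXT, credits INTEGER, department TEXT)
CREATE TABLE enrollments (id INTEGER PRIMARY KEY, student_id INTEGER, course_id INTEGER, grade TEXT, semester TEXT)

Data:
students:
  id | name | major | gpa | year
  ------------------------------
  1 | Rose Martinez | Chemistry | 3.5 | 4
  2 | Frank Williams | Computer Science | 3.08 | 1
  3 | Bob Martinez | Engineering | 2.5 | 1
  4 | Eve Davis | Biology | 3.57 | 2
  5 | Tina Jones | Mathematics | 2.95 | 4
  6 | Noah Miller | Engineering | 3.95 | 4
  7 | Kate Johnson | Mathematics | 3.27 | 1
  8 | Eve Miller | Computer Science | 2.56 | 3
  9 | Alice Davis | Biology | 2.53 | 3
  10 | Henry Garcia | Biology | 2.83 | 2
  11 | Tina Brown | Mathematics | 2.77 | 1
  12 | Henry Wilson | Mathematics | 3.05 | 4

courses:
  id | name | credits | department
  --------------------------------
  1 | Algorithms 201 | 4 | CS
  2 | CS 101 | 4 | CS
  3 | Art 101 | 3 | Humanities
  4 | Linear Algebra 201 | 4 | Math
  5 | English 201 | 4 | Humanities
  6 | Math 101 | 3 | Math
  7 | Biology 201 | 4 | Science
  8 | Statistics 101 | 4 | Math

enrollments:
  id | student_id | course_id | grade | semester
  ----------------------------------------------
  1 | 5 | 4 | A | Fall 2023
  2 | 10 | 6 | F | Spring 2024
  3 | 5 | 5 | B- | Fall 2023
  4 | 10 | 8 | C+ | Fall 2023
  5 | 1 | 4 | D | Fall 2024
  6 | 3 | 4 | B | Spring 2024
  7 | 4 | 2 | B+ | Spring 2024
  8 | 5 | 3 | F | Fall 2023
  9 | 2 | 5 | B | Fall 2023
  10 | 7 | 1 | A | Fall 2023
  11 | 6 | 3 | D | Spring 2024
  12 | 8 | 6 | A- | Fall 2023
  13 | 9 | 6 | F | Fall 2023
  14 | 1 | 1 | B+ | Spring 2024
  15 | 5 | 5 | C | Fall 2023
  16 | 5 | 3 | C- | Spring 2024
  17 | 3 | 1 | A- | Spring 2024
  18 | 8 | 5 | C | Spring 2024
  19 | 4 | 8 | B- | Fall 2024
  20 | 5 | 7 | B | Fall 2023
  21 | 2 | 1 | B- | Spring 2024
SELECT p.name FROM courses p LEFT JOIN enrollments c ON c.course_id = p.id WHERE c.id IS NULL

Execution result:
(no rows)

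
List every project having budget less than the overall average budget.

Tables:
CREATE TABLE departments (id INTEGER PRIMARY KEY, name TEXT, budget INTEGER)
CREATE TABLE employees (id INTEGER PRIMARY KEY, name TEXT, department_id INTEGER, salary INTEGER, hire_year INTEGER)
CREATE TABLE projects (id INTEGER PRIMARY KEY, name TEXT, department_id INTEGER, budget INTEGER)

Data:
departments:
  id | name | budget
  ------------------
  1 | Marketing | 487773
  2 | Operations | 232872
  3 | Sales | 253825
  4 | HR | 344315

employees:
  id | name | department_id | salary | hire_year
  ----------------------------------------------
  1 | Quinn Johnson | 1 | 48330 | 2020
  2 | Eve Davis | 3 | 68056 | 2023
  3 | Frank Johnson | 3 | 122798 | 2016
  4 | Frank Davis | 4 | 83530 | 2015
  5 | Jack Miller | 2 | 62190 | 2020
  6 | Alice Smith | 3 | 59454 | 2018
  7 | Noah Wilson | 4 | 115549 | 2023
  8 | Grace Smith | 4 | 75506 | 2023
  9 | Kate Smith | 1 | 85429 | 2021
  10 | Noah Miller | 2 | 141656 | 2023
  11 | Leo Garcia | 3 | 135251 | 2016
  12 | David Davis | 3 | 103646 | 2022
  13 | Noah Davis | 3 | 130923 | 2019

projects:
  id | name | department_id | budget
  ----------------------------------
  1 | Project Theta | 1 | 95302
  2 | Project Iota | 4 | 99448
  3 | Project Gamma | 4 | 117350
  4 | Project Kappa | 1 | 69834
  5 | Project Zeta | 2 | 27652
SELECT name, budget FROM projects WHERE budget < (SELECT AVG(budget) FROM projects)

Execution result:
name | budget
Project Kappa | 69834
Project Zeta | 27652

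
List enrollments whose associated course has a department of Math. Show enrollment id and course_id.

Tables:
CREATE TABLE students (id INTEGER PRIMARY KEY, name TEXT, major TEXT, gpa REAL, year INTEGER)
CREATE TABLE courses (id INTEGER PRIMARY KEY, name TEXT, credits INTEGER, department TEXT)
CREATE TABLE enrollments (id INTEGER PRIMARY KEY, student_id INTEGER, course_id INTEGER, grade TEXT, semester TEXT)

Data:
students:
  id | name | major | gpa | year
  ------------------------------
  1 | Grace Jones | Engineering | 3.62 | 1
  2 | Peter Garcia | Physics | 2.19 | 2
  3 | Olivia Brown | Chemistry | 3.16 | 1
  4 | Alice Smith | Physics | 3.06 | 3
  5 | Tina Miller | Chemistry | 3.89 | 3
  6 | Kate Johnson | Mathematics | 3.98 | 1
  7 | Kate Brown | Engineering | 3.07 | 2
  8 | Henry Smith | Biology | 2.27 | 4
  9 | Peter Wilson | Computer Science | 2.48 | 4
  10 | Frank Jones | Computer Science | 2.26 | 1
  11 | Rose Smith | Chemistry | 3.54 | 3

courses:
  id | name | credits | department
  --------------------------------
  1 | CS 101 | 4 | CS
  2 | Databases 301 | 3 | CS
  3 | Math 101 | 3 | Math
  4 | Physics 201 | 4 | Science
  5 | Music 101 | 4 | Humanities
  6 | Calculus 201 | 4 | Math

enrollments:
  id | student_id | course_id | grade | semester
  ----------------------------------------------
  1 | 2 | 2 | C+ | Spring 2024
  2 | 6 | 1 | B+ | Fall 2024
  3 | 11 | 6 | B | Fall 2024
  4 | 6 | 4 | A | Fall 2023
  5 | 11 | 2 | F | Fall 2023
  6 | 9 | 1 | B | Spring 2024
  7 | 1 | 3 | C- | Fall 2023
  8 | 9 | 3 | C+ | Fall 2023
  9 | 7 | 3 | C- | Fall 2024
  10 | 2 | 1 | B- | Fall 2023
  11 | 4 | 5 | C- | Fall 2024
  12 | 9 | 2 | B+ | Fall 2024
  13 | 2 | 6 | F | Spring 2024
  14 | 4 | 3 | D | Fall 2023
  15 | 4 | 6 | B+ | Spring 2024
SELECT id, course_id FROM enrollments WHERE course_id IN (SELECT id FROM courses WHERE department = 'Math')

Execution result:
id | course_id
3 | 6
7 | 3
8 | 3
9 | 3
13 | 6
14 | 3
15 | 6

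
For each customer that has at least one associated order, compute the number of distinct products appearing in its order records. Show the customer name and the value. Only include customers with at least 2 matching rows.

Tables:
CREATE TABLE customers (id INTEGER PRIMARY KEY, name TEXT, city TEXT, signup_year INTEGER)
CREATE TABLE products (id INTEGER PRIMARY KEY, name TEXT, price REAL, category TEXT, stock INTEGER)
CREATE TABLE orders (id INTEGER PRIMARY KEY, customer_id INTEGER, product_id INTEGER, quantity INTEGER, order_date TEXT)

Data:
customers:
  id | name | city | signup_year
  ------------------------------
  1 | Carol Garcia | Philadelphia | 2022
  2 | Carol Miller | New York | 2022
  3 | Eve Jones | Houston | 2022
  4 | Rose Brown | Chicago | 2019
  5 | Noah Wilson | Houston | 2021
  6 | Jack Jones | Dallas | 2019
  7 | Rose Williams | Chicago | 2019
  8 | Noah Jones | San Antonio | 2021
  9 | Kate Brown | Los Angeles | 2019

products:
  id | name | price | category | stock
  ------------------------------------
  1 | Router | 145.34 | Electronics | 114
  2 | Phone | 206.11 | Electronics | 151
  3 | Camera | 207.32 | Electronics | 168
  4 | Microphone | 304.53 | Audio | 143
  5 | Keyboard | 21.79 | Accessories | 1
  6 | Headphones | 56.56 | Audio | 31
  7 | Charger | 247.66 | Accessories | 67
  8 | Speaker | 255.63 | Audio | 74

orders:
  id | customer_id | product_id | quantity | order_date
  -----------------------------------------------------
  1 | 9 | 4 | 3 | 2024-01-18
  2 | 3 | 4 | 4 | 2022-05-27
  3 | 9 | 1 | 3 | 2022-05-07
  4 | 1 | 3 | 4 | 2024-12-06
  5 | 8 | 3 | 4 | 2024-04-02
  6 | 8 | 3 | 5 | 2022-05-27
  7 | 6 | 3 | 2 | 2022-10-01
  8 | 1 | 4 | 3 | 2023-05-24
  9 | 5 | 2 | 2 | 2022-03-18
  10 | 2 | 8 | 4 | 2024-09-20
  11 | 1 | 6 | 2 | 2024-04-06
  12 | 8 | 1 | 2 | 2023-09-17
SELECT p.name, COUNT(DISTINCT c.product_id) AS distinct_product_count FROM orders c JOIN customers p ON c.customer_id = p.id GROUP BY p.id, p.name HAVING COUNT(*) >= 2

Execution result:
name | distinct_product_count
Carol Garcia | 3
Noah Jones | 2
Kate Brown | 2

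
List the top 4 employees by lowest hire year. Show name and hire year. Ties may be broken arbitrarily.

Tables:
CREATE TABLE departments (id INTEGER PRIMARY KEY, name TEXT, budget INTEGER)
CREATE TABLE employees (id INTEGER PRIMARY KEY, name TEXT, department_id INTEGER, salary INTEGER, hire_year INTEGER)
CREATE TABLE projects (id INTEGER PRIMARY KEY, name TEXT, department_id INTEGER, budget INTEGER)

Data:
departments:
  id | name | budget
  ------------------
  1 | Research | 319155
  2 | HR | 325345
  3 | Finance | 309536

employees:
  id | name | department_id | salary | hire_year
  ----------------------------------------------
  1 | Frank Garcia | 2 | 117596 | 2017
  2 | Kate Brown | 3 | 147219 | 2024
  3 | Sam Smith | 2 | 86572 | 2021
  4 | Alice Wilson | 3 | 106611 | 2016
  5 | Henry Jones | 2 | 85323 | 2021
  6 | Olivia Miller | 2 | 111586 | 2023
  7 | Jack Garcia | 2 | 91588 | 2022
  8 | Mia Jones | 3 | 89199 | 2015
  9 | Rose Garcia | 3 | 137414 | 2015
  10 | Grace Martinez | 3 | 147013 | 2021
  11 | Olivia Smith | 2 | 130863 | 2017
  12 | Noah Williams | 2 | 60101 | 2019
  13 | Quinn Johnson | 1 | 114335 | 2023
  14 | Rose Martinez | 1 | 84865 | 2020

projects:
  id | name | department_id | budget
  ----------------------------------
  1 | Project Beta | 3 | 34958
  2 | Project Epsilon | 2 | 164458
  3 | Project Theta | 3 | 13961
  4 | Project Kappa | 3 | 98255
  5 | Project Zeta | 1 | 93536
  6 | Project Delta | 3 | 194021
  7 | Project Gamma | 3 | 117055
SELECT name, hire_year FROM employees ORDER BY hire_year ASC LIMIT 4

Execution result:
name | hire_year
Mia Jones | 2015
Rose Garcia | 2015
Alice Wilson | 2016
Frank Garcia | 2017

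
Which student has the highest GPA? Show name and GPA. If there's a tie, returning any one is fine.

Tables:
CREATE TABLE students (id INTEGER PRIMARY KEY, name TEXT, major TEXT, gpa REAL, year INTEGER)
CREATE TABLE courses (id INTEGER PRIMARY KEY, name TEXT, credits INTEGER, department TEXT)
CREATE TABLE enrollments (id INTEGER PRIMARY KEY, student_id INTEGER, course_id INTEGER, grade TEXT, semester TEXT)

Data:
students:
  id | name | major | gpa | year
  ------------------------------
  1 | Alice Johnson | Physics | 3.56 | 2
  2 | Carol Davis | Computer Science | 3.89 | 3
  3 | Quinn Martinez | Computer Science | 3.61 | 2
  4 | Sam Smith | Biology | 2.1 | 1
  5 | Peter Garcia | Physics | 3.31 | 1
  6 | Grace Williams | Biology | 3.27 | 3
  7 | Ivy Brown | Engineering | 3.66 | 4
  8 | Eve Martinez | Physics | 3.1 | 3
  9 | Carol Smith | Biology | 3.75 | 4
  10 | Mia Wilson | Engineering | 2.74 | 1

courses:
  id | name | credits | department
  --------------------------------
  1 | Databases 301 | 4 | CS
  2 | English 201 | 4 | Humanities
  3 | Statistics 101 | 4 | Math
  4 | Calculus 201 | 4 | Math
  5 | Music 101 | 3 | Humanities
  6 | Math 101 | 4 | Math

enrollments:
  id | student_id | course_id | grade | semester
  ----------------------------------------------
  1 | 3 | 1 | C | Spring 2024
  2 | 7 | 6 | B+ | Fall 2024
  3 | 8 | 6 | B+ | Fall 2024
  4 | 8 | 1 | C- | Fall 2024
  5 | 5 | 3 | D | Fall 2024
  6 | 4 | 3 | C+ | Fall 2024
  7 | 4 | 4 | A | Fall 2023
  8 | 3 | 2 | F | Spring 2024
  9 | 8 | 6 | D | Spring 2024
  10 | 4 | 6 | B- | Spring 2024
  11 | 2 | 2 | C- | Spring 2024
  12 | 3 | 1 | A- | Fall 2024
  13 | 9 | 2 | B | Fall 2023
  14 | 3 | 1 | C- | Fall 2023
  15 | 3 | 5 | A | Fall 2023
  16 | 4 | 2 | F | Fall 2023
SELECT name, gpa FROM students ORDER BY gpa DESC LIMIT 1

Execution result:
name | gpa
Carol Davis | 3.89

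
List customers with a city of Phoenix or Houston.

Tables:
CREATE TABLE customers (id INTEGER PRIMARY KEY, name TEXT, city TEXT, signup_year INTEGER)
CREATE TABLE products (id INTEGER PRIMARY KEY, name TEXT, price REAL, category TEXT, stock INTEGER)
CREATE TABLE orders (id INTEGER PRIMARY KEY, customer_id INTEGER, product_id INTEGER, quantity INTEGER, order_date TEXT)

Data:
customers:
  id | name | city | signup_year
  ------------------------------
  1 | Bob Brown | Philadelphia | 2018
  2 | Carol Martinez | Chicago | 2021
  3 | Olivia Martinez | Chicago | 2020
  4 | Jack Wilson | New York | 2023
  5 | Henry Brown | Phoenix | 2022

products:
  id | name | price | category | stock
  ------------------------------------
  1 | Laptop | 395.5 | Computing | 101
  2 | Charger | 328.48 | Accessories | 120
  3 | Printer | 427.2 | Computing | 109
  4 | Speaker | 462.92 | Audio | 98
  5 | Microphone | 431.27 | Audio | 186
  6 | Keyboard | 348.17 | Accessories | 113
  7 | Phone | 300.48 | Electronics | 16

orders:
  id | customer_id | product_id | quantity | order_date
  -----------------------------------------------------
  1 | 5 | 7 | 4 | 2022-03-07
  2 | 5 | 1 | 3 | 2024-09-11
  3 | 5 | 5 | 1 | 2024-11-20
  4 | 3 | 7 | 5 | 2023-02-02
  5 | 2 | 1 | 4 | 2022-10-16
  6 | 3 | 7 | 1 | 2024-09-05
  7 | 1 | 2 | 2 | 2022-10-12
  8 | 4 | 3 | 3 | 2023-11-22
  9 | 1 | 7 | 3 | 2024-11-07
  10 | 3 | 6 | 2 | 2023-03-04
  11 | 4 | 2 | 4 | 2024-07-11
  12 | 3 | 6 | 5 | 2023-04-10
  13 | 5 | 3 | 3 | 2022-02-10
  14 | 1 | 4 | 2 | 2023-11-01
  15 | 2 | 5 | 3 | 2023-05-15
SELECT name, city FROM customers WHERE city IN ('Phoenix', 'Houston')

Execution result:
name | city
Henry Brown | Phoenix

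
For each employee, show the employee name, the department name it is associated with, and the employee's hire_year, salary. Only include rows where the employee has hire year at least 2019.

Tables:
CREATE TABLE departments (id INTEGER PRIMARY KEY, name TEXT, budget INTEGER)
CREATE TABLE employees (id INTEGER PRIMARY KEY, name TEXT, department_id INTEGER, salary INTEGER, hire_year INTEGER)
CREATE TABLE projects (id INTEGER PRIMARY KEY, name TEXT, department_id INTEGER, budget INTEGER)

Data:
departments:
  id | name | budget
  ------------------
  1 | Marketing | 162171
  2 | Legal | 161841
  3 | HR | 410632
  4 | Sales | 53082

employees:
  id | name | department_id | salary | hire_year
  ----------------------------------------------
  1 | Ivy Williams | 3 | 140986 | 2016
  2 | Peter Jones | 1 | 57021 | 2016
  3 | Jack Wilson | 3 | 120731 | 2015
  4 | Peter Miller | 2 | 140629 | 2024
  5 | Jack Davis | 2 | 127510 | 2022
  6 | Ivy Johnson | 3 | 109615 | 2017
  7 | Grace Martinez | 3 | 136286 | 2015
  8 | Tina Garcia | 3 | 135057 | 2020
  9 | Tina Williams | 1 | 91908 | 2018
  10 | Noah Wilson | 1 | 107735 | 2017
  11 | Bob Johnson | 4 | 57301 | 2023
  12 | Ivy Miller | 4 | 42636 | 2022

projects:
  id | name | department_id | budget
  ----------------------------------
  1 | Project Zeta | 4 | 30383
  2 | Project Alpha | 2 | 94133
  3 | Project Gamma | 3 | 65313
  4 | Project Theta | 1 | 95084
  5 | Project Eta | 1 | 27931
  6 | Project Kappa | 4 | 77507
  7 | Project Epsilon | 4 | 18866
SELECT c.name, p.name AS department, c.hire_year, c.salary FROM employees c JOIN departments p ON c.department_id = p.id WHERE c.hire_year >= 2019

Execution result:
name | department | hire_year | salary
Peter Miller | Legal | 2024 | 140629
Jack Davis | Legal | 2022 | 127510
Tina Garcia | HR | 2020 | 135057
Bob Johnson | Sales | 2023 | 57301
Ivy Miller | Sales | 2022 | 42636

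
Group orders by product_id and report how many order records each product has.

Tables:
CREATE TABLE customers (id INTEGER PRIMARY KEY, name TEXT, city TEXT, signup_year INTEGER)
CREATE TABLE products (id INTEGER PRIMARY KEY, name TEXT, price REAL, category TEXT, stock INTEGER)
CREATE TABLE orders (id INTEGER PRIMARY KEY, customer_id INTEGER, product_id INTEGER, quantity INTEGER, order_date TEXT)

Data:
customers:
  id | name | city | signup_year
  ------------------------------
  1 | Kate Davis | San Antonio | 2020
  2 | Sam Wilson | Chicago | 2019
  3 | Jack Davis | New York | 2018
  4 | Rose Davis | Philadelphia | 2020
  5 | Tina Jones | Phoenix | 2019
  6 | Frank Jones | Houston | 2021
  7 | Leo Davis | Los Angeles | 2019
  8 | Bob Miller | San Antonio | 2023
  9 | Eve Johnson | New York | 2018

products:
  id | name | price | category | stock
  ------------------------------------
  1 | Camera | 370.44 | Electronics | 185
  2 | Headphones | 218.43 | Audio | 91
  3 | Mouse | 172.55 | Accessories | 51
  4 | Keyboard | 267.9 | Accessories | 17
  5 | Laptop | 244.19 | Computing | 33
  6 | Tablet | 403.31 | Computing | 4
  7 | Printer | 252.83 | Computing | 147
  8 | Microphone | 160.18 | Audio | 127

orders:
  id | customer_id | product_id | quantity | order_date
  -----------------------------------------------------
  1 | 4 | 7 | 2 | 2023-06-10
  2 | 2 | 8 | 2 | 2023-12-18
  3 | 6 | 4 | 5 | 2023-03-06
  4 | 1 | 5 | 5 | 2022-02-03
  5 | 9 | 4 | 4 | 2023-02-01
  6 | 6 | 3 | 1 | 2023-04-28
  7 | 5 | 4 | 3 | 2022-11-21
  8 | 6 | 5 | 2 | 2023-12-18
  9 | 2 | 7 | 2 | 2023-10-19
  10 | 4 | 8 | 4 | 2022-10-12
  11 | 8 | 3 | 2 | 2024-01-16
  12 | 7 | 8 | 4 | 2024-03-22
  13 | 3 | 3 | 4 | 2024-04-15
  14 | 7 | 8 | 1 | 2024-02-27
SELECT product_id, COUNT(*) AS order_count FROM orders GROUP BY product_id

Execution result:
product_id | order_count
3 | 3
4 | 3
5 | 2
7 | 2
8 | 4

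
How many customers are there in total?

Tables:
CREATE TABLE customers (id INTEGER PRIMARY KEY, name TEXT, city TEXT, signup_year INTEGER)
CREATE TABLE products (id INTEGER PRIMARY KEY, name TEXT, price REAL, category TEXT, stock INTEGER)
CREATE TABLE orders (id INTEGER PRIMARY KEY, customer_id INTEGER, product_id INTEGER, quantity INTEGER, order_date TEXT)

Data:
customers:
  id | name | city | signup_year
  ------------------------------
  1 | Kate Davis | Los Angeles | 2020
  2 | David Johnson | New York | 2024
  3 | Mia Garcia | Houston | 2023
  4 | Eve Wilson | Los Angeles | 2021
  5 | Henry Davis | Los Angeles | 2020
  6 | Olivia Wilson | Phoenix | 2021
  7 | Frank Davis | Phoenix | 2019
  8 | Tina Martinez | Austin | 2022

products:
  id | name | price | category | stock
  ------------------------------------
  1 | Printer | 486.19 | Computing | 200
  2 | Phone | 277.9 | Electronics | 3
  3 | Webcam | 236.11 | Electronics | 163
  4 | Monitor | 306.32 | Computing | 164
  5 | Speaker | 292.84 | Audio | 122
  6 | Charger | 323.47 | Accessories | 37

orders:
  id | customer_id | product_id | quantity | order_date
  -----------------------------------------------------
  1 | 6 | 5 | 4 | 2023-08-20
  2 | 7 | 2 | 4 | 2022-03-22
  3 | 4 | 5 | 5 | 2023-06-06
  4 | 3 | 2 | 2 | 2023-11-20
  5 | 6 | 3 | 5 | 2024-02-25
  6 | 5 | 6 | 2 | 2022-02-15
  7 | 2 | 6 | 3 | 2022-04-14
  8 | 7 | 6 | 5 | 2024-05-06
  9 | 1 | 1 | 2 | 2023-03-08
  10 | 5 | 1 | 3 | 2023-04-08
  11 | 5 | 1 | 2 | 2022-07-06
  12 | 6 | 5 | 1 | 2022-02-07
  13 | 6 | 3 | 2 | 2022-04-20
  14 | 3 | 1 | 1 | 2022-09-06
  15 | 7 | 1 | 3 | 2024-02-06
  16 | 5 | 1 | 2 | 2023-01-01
SELECT COUNT(*) FROM customers

Execution result:
8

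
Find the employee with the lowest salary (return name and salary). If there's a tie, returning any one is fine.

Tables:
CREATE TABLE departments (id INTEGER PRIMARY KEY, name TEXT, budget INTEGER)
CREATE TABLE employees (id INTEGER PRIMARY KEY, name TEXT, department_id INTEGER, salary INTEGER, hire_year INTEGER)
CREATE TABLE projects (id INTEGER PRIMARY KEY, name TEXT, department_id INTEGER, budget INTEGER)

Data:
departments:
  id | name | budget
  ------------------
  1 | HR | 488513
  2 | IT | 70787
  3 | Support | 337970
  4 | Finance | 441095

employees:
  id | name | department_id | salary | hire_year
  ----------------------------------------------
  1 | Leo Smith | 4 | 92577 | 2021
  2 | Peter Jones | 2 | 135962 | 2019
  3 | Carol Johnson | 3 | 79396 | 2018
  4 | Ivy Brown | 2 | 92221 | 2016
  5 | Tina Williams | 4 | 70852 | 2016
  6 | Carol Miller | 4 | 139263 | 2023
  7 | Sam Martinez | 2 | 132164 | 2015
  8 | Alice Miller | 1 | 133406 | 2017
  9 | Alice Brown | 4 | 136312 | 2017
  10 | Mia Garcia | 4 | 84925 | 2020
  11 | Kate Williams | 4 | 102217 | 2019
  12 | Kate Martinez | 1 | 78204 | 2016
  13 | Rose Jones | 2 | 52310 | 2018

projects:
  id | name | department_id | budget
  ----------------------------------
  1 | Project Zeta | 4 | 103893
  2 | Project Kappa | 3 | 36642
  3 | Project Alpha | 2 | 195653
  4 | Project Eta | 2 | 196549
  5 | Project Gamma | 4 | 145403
SELECT name, salary FROM employees ORDER BY salary ASC LIMIT 1

Execution result:
name | salary
Rose Jones | 52310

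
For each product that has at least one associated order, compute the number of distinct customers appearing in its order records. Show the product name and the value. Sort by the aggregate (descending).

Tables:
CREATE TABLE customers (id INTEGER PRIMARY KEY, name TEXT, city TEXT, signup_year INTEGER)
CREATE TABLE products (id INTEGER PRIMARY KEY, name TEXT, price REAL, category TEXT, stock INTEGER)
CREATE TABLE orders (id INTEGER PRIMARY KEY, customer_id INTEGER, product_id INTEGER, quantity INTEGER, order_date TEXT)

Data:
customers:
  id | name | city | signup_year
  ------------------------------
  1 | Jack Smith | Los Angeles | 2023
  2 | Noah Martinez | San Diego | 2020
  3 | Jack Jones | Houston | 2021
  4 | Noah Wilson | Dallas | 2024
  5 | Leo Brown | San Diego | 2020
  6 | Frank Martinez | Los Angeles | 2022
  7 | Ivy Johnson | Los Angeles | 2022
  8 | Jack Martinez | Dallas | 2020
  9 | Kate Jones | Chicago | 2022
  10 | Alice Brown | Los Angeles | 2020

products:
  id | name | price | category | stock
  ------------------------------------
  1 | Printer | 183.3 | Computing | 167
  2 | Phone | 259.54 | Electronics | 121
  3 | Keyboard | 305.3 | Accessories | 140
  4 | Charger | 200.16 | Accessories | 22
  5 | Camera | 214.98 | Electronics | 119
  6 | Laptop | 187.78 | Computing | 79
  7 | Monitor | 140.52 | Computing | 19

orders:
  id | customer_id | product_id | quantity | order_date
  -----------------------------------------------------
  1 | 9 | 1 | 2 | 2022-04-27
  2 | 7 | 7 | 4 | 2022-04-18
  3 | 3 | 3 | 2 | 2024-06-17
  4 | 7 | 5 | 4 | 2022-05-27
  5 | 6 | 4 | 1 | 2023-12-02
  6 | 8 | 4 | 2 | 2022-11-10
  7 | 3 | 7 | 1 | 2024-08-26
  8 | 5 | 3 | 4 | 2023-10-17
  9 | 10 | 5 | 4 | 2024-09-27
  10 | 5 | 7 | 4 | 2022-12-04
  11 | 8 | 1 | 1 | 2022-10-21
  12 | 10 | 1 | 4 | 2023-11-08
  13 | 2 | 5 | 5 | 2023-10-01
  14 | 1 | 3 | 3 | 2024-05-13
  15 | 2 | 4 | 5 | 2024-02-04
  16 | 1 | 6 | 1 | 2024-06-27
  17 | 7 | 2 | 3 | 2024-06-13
SELECT p.name, COUNT(DISTINCT c.customer_id) AS distinct_customer_count FROM orders c JOIN products p ON c.product_id = p.id GROUP BY p.id, p.name ORDER BY distinct_customer_count DESC

Execution result:
name | distinct_customer_count
Printer | 3
Keyboard | 3
Charger | 3
Camera | 3
Monitor | 3
Phone | 1
Laptop | 1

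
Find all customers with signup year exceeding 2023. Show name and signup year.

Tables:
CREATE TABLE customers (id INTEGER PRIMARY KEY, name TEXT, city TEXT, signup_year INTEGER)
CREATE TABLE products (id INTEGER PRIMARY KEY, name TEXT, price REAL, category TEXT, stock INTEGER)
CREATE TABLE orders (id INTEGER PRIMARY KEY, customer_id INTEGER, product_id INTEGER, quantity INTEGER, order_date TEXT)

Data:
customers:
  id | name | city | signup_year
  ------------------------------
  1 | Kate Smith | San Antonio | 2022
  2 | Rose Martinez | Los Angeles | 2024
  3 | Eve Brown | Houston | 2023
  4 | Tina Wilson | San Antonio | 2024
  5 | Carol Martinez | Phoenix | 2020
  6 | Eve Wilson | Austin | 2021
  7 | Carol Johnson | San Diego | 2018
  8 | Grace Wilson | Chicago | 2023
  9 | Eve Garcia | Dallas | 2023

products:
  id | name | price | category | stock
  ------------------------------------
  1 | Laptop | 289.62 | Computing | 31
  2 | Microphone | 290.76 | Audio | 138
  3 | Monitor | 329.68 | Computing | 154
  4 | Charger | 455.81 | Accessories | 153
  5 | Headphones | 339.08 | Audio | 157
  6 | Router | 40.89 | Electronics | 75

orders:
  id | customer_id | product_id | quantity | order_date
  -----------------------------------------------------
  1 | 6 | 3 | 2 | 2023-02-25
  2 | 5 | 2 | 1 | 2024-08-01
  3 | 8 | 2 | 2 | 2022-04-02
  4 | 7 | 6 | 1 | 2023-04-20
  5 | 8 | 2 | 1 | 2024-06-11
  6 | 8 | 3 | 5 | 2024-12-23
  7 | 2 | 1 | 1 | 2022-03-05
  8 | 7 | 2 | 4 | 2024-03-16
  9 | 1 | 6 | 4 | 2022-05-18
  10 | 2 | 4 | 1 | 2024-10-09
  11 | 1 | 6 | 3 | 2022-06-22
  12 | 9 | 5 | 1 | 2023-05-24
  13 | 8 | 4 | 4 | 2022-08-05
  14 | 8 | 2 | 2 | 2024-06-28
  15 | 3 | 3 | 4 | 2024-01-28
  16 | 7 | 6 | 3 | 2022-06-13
SELECT name, signup_year FROM customers WHERE signup_year > 2023

Execution result:
name | signup_year
Rose Martinez | 2024
Tina Wilson | 2024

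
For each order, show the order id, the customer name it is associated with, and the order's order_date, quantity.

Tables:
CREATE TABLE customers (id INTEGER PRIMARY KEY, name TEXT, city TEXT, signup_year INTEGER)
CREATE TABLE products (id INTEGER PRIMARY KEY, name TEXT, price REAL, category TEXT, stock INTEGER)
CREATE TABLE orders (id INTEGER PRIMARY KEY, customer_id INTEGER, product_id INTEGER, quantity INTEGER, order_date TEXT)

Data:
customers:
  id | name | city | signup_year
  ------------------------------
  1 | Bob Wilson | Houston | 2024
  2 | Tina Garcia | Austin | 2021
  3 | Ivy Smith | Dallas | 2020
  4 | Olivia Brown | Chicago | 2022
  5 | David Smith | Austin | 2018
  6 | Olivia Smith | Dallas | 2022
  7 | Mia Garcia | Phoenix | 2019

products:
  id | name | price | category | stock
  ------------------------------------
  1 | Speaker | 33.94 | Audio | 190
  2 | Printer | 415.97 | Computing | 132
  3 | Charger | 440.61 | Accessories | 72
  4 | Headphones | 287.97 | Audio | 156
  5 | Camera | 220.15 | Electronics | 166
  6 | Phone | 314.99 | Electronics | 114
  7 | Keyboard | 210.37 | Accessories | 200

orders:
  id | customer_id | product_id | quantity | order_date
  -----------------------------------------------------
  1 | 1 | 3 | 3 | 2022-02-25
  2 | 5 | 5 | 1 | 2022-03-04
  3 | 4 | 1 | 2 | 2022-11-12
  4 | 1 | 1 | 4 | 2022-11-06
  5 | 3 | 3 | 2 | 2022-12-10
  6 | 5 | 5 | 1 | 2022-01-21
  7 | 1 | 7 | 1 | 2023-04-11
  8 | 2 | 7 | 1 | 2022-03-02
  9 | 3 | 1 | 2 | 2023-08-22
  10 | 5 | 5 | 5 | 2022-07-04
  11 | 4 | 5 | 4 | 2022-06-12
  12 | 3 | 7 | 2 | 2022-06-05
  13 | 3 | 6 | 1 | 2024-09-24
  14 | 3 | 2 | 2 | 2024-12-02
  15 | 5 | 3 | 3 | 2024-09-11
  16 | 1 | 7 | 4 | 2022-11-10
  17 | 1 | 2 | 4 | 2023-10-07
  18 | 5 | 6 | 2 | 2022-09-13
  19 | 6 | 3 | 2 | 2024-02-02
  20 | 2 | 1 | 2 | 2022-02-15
SELECT c.id, p.name AS customer, c.order_date, c.quantity FROM orders c JOIN customers p ON c.customer_id = p.id

Execution result:
id | customer | order_date | quantity
1 | Bob Wilson | 2022-02-25 | 3
2 | David Smith | 2022-03-04 | 1
3 | Olivia Brown | 2022-11-12 | 2
4 | Bob Wilson | 2022-11-06 | 4
5 | Ivy Smith | 2022-12-10 | 2
6 | David Smith | 2022-01-21 | 1
7 | Bob Wilson | 2023-04-11 | 1
8 | Tina Garcia | 2022-03-02 | 1
9 | Ivy Smith | 2023-08-22 | 2
10 | David Smith | 2022-07-04 | 5
11 | Olivia Brown | 2022-06-12 | 4
12 | Ivy Smith | 2022-06-05 | 2
13 | Ivy Smith | 2024-09-24 | 1
14 | Ivy Smith | 2024-12-02 | 2
15 | David Smith | 2024-09-11 | 3
16 | Bob Wilson | 2022-11-10 | 4
17 | Bob Wilson | 2023-10-07 | 4
18 | David Smith | 2022-09-13 | 2
19 | Olivia Smith | 2024-02-02 | 2
20 | Tina Garcia | 2022-02-15 | 2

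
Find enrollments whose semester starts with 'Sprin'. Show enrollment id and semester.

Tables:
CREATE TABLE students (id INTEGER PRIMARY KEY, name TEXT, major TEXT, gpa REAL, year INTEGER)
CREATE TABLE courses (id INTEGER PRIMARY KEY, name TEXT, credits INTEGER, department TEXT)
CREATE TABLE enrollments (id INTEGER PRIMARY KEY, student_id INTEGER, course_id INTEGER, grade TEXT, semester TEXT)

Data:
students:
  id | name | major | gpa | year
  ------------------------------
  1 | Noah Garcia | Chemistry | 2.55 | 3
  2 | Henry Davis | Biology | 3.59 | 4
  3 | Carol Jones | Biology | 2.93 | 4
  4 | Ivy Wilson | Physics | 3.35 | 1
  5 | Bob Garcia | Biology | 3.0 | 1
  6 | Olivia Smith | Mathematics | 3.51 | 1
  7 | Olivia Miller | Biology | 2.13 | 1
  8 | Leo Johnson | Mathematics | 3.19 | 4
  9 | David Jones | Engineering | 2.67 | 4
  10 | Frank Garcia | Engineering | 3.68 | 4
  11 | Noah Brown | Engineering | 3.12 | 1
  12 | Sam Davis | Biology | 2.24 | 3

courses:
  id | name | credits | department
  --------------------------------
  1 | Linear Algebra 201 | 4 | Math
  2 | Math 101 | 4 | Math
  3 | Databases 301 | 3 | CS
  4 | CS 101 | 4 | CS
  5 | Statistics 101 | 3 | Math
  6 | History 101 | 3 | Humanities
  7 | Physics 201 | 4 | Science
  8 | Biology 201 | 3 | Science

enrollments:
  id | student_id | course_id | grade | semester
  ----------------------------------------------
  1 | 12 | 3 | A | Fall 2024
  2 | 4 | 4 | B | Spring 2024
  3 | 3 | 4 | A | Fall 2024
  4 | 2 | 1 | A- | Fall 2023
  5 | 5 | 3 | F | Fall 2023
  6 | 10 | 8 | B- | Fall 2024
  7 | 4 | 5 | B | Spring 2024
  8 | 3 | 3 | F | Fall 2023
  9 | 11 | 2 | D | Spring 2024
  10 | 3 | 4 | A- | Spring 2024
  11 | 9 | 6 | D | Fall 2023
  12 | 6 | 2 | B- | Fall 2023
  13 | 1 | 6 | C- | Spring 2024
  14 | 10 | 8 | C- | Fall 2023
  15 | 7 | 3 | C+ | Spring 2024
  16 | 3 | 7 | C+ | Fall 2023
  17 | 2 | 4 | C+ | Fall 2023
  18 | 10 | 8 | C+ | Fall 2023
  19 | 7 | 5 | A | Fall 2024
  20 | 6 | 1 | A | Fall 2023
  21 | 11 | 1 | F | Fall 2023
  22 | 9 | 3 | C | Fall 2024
SELECT id, semester FROM enrollments WHERE semester LIKE 'Sprin%'

Execution result:
id | semester
2 | Spring 2024
7 | Spring 2024
9 | Spring 2024
10 | Spring 2024
13 | Spring 2024
15 | Spring 2024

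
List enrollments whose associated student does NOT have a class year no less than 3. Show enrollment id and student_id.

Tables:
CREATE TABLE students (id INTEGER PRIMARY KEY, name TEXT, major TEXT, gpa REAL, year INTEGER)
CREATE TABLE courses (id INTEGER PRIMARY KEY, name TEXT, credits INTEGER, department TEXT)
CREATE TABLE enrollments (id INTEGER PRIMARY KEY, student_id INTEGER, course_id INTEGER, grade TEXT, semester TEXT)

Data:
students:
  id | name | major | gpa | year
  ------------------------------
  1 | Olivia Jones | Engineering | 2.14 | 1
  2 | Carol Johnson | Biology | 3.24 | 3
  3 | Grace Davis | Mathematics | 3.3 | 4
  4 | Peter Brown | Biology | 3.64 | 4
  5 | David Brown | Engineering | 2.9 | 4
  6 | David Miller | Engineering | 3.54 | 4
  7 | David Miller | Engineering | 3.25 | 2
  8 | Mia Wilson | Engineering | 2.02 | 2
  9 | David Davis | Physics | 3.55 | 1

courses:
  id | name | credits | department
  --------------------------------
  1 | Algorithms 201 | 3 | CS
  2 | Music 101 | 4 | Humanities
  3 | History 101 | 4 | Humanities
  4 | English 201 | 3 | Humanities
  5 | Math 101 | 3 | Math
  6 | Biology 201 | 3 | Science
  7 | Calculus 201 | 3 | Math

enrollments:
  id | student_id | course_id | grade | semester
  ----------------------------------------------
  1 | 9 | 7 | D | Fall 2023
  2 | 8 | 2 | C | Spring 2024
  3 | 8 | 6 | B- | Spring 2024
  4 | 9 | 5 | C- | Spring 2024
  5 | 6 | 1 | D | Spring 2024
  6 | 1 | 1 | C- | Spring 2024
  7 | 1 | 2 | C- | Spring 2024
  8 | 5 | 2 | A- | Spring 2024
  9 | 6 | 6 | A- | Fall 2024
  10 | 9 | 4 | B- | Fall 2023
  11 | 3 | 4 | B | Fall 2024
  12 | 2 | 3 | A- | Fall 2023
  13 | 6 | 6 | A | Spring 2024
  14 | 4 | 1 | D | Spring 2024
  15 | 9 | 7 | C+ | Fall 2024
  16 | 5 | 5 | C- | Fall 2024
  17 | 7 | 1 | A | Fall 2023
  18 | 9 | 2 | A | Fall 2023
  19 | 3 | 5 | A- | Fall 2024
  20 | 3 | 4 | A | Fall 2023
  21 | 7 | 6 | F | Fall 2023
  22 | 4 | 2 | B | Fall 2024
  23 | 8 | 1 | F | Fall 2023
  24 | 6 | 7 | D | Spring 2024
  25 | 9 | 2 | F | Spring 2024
SELECT id, student_id FROM enrollments WHERE student_id NOT IN (SELECT id FROM students WHERE year >= 3)

Execution result:
id | student_id
1 | 9
2 | 8
3 | 8
4 | 9
6 | 1
7 | 1
10 | 9
15 | 9
17 | 7
18 | 9
21 | 7
23 | 8
25 | 9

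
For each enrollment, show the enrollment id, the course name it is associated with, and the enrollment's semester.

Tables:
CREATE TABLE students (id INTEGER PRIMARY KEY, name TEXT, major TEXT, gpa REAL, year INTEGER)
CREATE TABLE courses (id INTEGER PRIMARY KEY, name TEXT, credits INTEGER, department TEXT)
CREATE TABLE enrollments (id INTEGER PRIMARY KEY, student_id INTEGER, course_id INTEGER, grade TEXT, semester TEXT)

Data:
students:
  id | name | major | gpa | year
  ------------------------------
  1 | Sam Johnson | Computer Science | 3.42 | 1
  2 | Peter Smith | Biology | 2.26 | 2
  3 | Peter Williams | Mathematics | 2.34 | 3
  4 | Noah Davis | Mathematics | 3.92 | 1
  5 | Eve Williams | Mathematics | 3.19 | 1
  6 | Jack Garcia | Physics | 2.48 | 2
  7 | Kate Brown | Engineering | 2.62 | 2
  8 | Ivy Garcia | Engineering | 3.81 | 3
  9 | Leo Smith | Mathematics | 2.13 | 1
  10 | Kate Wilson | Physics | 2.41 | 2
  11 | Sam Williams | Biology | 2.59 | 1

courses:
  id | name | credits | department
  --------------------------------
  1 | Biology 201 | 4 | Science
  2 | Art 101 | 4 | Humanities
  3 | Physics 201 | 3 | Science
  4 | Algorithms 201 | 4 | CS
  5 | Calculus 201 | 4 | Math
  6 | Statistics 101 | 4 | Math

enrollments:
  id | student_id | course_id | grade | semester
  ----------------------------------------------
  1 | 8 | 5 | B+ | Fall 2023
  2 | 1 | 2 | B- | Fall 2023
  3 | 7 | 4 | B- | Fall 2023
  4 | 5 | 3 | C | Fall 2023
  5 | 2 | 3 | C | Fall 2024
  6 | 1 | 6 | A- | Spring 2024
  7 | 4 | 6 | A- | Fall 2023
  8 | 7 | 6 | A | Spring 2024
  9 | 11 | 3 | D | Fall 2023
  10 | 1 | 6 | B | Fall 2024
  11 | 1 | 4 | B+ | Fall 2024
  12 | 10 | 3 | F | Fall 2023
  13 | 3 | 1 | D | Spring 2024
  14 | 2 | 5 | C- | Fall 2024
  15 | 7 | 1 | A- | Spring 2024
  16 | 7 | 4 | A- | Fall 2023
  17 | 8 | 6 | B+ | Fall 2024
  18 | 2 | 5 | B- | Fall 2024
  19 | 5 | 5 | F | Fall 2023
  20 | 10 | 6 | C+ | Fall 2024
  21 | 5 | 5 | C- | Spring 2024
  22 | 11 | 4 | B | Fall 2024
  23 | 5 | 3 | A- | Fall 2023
SELECT c.id, p.name AS course, c.semester FROM enrollments c JOIN courses p ON c.course_id = p.id

Execution result:
id | course | semester
1 | Calculus 201 | Fall 2023
2 | Art 101 | Fall 2023
3 | Algorithms 201 | Fall 2023
4 | Physics 201 | Fall 2023
5 | Physics 201 | Fall 2024
6 | Statistics 101 | Spring 2024
7 | Statistics 101 | Fall 2023
8 | Statistics 101 | Spring 2024
9 | Physics 201 | Fall 2023
10 | Statistics 101 | Fall 2024
11 | Algorithms 201 | Fall 2024
12 | Physics 201 | Fall 2023
13 | Biology 201 | Spring 2024
14 | Calculus 201 | Fall 2024
15 | Biology 201 | Spring 2024
16 | Algorithms 201 | Fall 2023
17 | Statistics 101 | Fall 2024
18 | Calculus 201 | Fall 2024
19 | Calculus 201 | Fall 2023
20 | Statistics 101 | Fall 2024
21 | Calculus 201 | Spring 2024
22 | Algorithms 201 | Fall 2024
23 | Physics 201 | Fall 2023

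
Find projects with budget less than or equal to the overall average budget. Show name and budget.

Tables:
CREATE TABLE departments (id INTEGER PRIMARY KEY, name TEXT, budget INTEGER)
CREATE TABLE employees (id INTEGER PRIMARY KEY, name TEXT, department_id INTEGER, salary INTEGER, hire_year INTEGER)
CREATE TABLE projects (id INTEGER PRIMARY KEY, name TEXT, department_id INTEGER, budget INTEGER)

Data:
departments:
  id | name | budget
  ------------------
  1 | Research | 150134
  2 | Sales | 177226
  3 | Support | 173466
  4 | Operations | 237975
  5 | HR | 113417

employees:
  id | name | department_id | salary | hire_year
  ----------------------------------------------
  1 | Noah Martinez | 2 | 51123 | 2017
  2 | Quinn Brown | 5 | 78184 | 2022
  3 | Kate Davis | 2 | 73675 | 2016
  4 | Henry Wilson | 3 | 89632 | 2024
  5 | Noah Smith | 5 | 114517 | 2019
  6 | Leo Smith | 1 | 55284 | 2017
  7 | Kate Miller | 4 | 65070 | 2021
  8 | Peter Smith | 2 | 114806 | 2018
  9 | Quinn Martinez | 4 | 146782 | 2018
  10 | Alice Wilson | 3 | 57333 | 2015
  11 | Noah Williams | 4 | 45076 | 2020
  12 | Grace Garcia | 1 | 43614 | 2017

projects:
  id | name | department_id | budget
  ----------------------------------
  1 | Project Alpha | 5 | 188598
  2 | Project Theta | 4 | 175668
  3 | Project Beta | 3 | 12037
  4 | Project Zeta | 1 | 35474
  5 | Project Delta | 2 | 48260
SELECT name, budget FROM projects WHERE budget <= (SELECT AVG(budget) FROM projects)

Execution result:
name | budget
Project Beta | 12037
Project Zeta | 35474
Project Delta | 48260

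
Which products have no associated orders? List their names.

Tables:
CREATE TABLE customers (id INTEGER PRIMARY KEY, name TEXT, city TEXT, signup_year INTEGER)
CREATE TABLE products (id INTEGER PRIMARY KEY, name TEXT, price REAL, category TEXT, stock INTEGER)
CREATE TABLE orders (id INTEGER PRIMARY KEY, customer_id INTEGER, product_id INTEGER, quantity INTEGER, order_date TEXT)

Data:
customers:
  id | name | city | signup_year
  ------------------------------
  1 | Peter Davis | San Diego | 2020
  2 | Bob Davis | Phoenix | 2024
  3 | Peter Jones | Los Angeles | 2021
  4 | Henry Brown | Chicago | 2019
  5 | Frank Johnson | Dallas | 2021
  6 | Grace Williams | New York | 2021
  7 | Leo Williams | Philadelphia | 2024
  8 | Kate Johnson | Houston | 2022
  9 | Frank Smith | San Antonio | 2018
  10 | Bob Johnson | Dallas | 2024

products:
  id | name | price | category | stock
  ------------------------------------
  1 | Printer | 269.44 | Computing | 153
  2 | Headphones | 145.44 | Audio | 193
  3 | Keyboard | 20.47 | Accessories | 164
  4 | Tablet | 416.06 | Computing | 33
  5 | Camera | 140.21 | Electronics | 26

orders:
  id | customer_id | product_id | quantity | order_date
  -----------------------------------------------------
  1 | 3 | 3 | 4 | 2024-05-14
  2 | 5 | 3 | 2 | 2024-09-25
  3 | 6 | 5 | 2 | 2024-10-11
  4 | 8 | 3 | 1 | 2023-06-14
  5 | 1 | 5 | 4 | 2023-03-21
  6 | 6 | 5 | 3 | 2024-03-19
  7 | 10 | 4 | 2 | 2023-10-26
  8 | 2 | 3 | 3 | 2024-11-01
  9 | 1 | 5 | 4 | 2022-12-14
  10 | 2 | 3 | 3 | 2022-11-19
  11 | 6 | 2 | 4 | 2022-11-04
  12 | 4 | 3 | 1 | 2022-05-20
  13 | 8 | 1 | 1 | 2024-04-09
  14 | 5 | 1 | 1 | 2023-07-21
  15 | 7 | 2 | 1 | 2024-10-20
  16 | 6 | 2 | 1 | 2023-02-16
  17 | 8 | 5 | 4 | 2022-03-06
SELECT p.name FROM products p LEFT JOIN orders c ON c.product_id = p.id WHERE c.id IS NULL

Execution result:
(no rows)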